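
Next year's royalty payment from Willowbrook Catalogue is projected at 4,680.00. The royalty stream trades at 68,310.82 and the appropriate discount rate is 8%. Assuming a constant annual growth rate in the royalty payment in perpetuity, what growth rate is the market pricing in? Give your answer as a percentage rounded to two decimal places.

1.15%

P = D₁/(r−g) ⇒ g = r − D₁/P = 0.08 − 4,680.00/68,310.82 = 0.011490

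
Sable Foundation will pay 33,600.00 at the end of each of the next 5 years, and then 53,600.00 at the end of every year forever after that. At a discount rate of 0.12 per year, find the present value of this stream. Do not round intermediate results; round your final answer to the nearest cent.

PV of 5-year annuity: 33,600.00 × [1 − (1+0.12)^−5] / 0.12 = 121120.48040
Perpetuity value at year 5: 53,600.00 / 0.12 = 446666.66667
PV of perpetuity: 446666.66667 / (1+0.12)^5 = 253450.66222
Total PV = 121120.48040 + 253450.66222 = 374571.14262

374571.14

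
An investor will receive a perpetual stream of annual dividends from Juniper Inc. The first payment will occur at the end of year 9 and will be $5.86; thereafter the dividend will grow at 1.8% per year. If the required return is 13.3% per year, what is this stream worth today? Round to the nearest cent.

Value at end of year 8: C₁ / (r − g) = $5.86 / (0.133 − 0.018) = $50.9565
Discount to today: PV = $50.9565 / (1 + 0.133)^8 = $50.9565 / 2.715434 = $18.77

$18.77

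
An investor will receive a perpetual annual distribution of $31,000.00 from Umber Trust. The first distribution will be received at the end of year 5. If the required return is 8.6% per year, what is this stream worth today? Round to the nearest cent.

$259145.66

Value at end of year 4: C / r = $31,000.00 / 0.086 = $360,465.1163
Discount to today: PV = $360,465.1163 / (1 + 0.086)^4 = $360,465.1163 / 1.390975 = $259,145.66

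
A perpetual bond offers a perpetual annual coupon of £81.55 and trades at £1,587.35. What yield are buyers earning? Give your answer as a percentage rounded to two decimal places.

5.14%

P = C/r ⇒ r = C/P = £81.55/£1,587.35 = 0.051375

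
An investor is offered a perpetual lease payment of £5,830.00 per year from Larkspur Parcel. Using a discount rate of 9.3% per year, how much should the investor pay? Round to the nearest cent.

£62688.17

Level perpetuity: PV = C / r = £5,830.00 / 0.093 = £62,688.17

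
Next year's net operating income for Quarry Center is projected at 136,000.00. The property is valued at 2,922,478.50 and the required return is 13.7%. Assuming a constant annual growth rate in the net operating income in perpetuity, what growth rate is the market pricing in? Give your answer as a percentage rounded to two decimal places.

P = D₁/(r−g) ⇒ g = r − D₁/P = 0.137 − 136,000.00/2,922,478.50 = 0.090464

9.05%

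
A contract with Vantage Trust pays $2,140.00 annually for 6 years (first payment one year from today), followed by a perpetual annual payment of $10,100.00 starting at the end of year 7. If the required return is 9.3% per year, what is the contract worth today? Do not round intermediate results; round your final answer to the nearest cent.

$73211.38

PV of 6-year annuity: $2,140.00 × [1 − (1+0.093)^−6] / 0.093 = 9514.60404
Perpetuity value at year 6: $10,100.00 / 0.093 = 108602.15054
PV of perpetuity: 108602.15054 / (1+0.093)^6 = 63696.77635
Total PV = 9514.60404 + 63696.77635 = 73211.38038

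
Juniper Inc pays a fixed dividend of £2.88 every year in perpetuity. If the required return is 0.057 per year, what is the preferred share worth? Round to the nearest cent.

£50.53

Level perpetuity: PV = C / r = £2.88 / 0.057 = £50.53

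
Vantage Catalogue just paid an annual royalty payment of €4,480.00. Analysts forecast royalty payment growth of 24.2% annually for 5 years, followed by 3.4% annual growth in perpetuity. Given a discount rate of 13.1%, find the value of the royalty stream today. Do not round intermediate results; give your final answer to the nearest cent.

€106188.71

D_1 = 5564.16000
D_2 = 6910.68672
D_3 = 8583.07291
D_4 = 10660.17655
D_5 = 13239.93927
Terminal value at year 5: TV = D_5×(1+g_2)/(r−g_2) = 13690.09721/0.097 = 141135.02278
P_0 = D_1/(1+r)^1 + D_2/(1+r)^2 + D_3/(1+r)^3 + D_4/(1+r)^4 + D_5/(1+r)^5 + TV/(1+r)^5
    = 4919.68170 + 5402.51518 + 5932.73550 + 6514.99336 + 7154.39590 + 76264.38511 = 106188.70675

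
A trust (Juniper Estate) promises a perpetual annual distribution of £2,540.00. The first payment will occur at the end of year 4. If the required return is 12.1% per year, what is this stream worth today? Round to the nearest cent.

Value at end of year 3: C / r = £2,540.00 / 0.121 = £20,991.7355
Discount to today: PV = £20,991.7355 / (1 + 0.121)^3 = £20,991.7355 / 1.408695 = £14,901.55

£14901.55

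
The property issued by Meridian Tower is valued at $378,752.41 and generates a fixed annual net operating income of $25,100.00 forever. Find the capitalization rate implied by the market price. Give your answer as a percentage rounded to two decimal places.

P = C/r ⇒ r = C/P = $25,100.00/$378,752.41 = 0.066270

6.63%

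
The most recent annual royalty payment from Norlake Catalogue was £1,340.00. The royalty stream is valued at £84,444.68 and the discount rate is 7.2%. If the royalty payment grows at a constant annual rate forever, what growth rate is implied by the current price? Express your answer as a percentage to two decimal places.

P = D₀(1+g)/(r−g) ⇒ P(r−g) = D₀(1+g) ⇒ g(P+D₀) = P·r − D₀
g = (P·r − D₀)/(P + D₀) = (£84,444.68×0.072 − £1,340.00) / (£84,444.68 + £1,340.00) = 0.055255

5.53%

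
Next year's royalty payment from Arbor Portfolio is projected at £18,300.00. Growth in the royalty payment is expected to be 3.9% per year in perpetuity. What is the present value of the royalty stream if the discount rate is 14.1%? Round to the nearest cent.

£179411.76

Growing perpetuity: P = D₁ / (r − g) = £18,300.0000 / (0.141 − 0.039) = £179,411.76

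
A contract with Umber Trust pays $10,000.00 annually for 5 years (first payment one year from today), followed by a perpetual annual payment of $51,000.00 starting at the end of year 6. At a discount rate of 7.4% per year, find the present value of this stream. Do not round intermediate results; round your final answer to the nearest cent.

$522866.32

PV of 5-year annuity: $10,000.00 × [1 − (1+0.074)^−5] / 0.074 = 40566.55393
Perpetuity value at year 5: $51,000.00 / 0.074 = 689189.18919
PV of perpetuity: 689189.18919 / (1+0.074)^5 = 482299.76415
Total PV = 40566.55393 + 482299.76415 = 522866.31808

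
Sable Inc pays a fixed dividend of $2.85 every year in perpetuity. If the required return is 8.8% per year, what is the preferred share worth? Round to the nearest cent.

$32.39

Level perpetuity: PV = C / r = $2.85 / 0.088 = $32.39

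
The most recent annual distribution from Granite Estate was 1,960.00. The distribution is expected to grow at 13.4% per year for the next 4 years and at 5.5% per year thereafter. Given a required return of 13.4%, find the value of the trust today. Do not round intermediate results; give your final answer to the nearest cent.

34014.68

D_1 = 2222.64000
D_2 = 2520.47376
D_3 = 2858.21724
D_4 = 3241.21835
Terminal value at year 4: TV = D_4×(1+g_2)/(r−g_2) = 3419.48536/0.079 = 43284.62486
P_0 = D_1/(1+r)^1 + D_2/(1+r)^2 + D_3/(1+r)^3 + D_4/(1+r)^4 + TV/(1+r)^4
    = 1960.00000 + 1960.00000 + 1960.00000 + 1960.00000 + 26174.68354 = 34014.68354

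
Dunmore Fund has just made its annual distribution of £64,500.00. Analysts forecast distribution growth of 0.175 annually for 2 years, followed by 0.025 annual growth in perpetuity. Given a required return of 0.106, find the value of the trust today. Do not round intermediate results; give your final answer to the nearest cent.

D_1 = 75787.50000
D_2 = 89050.31250
Terminal value at year 2: TV = D_2×(1+g_2)/(r−g_2) = 91276.57031/0.081 = 1126871.23843
P_0 = D_1/(1+r)^1 + D_2/(1+r)^2 + TV/(1+r)^2
    = 68523.96022 + 72798.96316 + 921221.44740 = 1062544.37077

£1062544.37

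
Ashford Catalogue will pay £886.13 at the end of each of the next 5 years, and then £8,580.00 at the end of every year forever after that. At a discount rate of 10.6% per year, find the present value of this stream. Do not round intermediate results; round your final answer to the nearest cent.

£52219.18

PV of 5-year annuity: £886.13 × [1 − (1+0.106)^−5] / 0.106 = 3308.26836
Perpetuity value at year 5: £8,580.00 / 0.106 = 80943.39623
PV of perpetuity: 80943.39623 / (1+0.106)^5 = 48910.91503
Total PV = 3308.26836 + 48910.91503 = 52219.18340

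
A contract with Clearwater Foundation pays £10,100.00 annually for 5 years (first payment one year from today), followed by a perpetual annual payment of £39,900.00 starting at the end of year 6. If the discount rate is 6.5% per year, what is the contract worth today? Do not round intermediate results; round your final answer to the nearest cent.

£490006.91

PV of 5-year annuity: £10,100.00 × [1 − (1+0.065)^−5] / 0.065 = 41972.36233
Perpetuity value at year 5: £39,900.00 / 0.065 = 613846.15385
PV of perpetuity: 613846.15385 / (1+0.065)^5 = 448034.54426
Total PV = 41972.36233 + 448034.54426 = 490006.90659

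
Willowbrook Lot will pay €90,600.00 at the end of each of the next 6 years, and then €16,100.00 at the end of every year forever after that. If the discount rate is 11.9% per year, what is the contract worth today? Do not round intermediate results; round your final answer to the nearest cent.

PV of 6-year annuity: €90,600.00 × [1 − (1+0.119)^−6] / 0.119 = 373550.86661
Perpetuity value at year 6: €16,100.00 / 0.119 = 135294.11765
PV of perpetuity: 135294.11765 / (1+0.119)^6 = 68912.56188
Total PV = 373550.86661 + 68912.56188 = 442463.42849

€442463.43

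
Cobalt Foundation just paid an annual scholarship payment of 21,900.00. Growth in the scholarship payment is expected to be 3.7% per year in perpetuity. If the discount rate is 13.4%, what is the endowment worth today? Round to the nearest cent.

D₁ = D₀ × (1 + g) = 21,900.00 × 1.037 = 22,710.3000
Growing perpetuity: P = D₁ / (r − g) = 22,710.3000 / (0.134 − 0.037) = 234,126.80

234126.80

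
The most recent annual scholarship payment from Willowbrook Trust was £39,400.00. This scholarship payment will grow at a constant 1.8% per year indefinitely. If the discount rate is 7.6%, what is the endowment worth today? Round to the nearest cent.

£691537.93

D₁ = D₀ × (1 + g) = £39,400.00 × 1.018 = £40,109.2000
Growing perpetuity: P = D₁ / (r − g) = £40,109.2000 / (0.076 − 0.018) = £691,537.93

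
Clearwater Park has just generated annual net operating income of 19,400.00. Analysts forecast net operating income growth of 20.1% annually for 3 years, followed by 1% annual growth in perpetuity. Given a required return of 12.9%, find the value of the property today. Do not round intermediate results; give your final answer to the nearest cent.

D_1 = 23299.40000
D_2 = 27982.57940
D_3 = 33607.07786
Terminal value at year 3: TV = D_3×(1+g_2)/(r−g_2) = 33943.14864/0.119 = 285236.54318
P_0 = D_1/(1+r)^1 + D_2/(1+r)^2 + D_3/(1+r)^3 + TV/(1+r)^3
    = 20637.20106 + 21953.30246 + 23353.33592 + 198208.98554 = 264152.82498

264152.82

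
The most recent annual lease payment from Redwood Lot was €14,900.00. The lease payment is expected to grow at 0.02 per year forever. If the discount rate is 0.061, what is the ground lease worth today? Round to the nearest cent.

€370682.93

D₁ = D₀ × (1 + g) = €14,900.00 × 1.02 = €15,198.0000
Growing perpetuity: P = D₁ / (r − g) = €15,198.0000 / (0.061 − 0.02) = €370,682.93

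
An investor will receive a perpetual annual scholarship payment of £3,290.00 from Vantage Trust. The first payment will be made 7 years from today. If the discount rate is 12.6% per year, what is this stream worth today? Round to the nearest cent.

Value at end of year 6: C / r = £3,290.00 / 0.126 = £26,111.1111
Discount to today: PV = £26,111.1111 / (1 + 0.126)^6 = £26,111.1111 / 2.038123 = £12,811.35

£12811.35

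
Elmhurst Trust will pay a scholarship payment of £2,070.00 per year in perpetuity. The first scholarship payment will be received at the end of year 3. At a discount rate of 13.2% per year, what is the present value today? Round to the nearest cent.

£12237.81

Value at end of year 2: C / r = £2,070.00 / 0.132 = £15,681.8182
Discount to today: PV = £15,681.8182 / (1 + 0.132)^2 = £15,681.8182 / 1.281424 = £12,237.81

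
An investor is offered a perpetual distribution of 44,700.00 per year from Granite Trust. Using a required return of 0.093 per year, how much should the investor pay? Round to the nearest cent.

480645.16

Level perpetuity: PV = C / r = 44,700.00 / 0.093 = 480,645.16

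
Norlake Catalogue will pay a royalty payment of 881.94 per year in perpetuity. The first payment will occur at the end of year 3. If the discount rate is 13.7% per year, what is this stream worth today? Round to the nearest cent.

4979.64

Value at end of year 2: C / r = 881.94 / 0.137 = 6,437.5182
Discount to today: PV = 6,437.5182 / (1 + 0.137)^2 = 6,437.5182 / 1.292769 = 4,979.64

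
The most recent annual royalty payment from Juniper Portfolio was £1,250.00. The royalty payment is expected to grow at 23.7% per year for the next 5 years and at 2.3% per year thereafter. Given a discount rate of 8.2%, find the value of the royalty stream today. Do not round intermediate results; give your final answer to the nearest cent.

D_1 = 1546.25000
D_2 = 1912.71125
D_3 = 2366.02382
D_4 = 2926.77146
D_5 = 3620.41630
Terminal value at year 5: TV = D_5×(1+g_2)/(r−g_2) = 3703.68587/0.059 = 62774.33681
P_0 = D_1/(1+r)^1 + D_2/(1+r)^2 + D_3/(1+r)^3 + D_4/(1+r)^4 + D_5/(1+r)^5 + TV/(1+r)^5
    = 1429.06654 + 1633.78495 + 1867.82993 + 2135.40261 + 2441.30594 + 42329.76227 = 51837.15223

£51837.15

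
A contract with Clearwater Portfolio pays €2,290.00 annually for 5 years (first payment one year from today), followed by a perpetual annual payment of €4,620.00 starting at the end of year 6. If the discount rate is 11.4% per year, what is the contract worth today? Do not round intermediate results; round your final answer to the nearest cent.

€32000.83

PV of 5-year annuity: €2,290.00 × [1 − (1+0.114)^−5] / 0.114 = 8379.12719
Perpetuity value at year 5: €4,620.00 / 0.114 = 40526.31579
PV of perpetuity: 40526.31579 / (1+0.114)^5 = 23621.70111
Total PV = 8379.12719 + 23621.70111 = 32000.82830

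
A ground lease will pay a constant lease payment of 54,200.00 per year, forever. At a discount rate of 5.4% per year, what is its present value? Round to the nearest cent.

Level perpetuity: PV = C / r = 54,200.00 / 0.054 = 1,003,703.70

1003703.70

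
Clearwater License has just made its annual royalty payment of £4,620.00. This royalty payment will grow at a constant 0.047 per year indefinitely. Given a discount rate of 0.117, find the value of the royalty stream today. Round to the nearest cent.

£69102.00

D₁ = D₀ × (1 + g) = £4,620.00 × 1.047 = £4,837.1400
Growing perpetuity: P = D₁ / (r − g) = £4,837.1400 / (0.117 − 0.047) = £69,102.00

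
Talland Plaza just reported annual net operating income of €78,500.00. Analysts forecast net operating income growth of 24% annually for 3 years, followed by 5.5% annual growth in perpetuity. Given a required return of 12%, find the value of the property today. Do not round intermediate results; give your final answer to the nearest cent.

€2018763.98

D_1 = 97340.00000
D_2 = 120701.60000
D_3 = 149669.98400
Terminal value at year 3: TV = D_3×(1+g_2)/(r−g_2) = 157901.83312/0.065 = 2429258.97108
P_0 = D_1/(1+r)^1 + D_2/(1+r)^2 + D_3/(1+r)^3 + TV/(1+r)^3
    = 86910.71429 + 96222.57653 + 106532.13830 + 1729098.55244 = 2018763.98155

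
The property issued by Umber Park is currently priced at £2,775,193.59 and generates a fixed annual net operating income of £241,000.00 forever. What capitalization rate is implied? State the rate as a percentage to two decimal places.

8.68%

P = C/r ⇒ r = C/P = £241,000.00/£2,775,193.59 = 0.086841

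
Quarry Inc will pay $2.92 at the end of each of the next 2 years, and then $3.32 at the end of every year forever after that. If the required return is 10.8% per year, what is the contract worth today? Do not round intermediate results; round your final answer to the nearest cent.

PV of 2-year annuity: $2.92 × [1 − (1+0.108)^−2] / 0.108 = 5.01388
Perpetuity value at year 2: $3.32 / 0.108 = 30.74074
PV of perpetuity: 30.74074 / (1+0.108)^2 = 25.04003
Total PV = 5.01388 + 25.04003 = 30.05391

$30.05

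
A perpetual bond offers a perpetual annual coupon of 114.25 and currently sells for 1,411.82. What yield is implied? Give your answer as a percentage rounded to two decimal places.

P = C/r ⇒ r = C/P = 114.25/1,411.82 = 0.080924

8.09%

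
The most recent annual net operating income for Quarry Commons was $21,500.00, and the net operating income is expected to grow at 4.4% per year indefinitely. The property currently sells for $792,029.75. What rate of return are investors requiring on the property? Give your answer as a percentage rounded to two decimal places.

7.23%

D₁ = $21,500.00 × 1.044 = $22,446.0000
P = D₁/(r − g) ⇒ r = D₁/P + g = $22,446.0000/$792,029.75 + 0.044 = 0.028340 + 0.044 = 0.072340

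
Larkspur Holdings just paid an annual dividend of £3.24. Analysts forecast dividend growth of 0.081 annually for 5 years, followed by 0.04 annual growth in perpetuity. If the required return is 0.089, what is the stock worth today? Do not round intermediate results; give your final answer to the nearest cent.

D_1 = 3.50244
D_2 = 3.78614
D_3 = 4.09281
D_4 = 4.42433
D_5 = 4.78270
Terminal value at year 5: TV = D_5×(1+g_2)/(r−g_2) = 4.97401/0.049 = 101.51045
P_0 = D_1/(1+r)^1 + D_2/(1+r)^2 + D_3/(1+r)^3 + D_4/(1+r)^4 + D_5/(1+r)^5 + TV/(1+r)^5
    = 3.21620 + 3.19257 + 3.16912 + 3.14584 + 3.12273 + 66.27830 = 82.12475

£82.12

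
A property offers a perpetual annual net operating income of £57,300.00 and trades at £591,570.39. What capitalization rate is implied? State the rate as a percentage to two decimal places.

P = C/r ⇒ r = C/P = £57,300.00/£591,570.39 = 0.096861

9.69%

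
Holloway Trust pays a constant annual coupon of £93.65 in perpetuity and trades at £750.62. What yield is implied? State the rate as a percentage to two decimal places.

12.48%

P = C/r ⇒ r = C/P = £93.65/£750.62 = 0.124764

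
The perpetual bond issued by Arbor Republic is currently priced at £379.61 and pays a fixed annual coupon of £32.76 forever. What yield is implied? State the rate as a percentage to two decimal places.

P = C/r ⇒ r = C/P = £32.76/£379.61 = 0.086299

8.63%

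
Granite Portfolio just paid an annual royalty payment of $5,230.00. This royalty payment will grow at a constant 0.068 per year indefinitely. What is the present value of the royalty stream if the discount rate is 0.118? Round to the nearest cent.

D₁ = D₀ × (1 + g) = $5,230.00 × 1.068 = $5,585.6400
Growing perpetuity: P = D₁ / (r − g) = $5,585.6400 / (0.118 − 0.068) = $111,712.80

$111712.80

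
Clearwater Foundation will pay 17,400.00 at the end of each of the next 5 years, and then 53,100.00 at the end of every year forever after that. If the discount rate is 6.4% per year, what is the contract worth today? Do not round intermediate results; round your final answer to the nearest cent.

680928.49

PV of 5-year annuity: 17,400.00 × [1 − (1+0.064)^−5] / 0.064 = 72504.39144
Perpetuity value at year 5: 53,100.00 / 0.064 = 829687.50000
PV of perpetuity: 829687.50000 / (1+0.064)^5 = 608424.09852
Total PV = 72504.39144 + 608424.09852 = 680928.48997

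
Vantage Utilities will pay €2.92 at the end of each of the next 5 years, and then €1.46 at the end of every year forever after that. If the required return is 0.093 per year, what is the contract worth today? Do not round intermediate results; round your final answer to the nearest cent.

€21.33

PV of 5-year annuity: €2.92 × [1 − (1+0.093)^−5] / 0.093 = 11.26992
Perpetuity value at year 5: €1.46 / 0.093 = 15.69892
PV of perpetuity: 15.69892 / (1+0.093)^5 = 10.06396
Total PV = 11.26992 + 10.06396 = 21.33388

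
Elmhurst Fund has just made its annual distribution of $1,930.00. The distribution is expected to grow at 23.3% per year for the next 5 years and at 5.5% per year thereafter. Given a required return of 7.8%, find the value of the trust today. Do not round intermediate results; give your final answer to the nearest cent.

$188003.69

D_1 = 2379.69000
D_2 = 2934.15777
D_3 = 3617.81653
D_4 = 4460.76778
D_5 = 5500.12668
Terminal value at year 5: TV = D_5×(1+g_2)/(r−g_2) = 5802.63364/0.023 = 252288.41923
P_0 = D_1/(1+r)^1 + D_2/(1+r)^2 + D_3/(1+r)^3 + D_4/(1+r)^4 + D_5/(1+r)^5 + TV/(1+r)^5
    = 2207.50464 + 2524.91022 + 2887.95390 + 3303.19773 + 3778.14732 + 173301.97470 = 188003.68851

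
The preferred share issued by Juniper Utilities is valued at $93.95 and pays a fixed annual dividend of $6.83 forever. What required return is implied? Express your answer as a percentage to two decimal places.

7.27%

P = C/r ⇒ r = C/P = $6.83/$93.95 = 0.072698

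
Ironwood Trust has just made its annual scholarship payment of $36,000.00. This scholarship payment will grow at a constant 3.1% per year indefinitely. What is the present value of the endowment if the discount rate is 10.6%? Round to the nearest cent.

D₁ = D₀ × (1 + g) = $36,000.00 × 1.031 = $37,116.0000
Growing perpetuity: P = D₁ / (r − g) = $37,116.0000 / (0.106 − 0.031) = $494,880.00

$494880.00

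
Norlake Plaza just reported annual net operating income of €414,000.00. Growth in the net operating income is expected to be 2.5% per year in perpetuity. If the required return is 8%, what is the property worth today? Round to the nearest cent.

D₁ = D₀ × (1 + g) = €414,000.00 × 1.025 = €424,350.0000
Growing perpetuity: P = D₁ / (r − g) = €424,350.0000 / (0.08 − 0.025) = €7,715,454.55

€7715454.55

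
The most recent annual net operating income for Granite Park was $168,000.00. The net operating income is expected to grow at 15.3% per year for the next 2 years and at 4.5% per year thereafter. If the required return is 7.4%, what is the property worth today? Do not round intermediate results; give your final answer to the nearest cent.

$7351124.64

D_1 = 193704.00000
D_2 = 223340.71200
Terminal value at year 2: TV = D_2×(1+g_2)/(r−g_2) = 233391.04404/0.029 = 8047967.03586
P_0 = D_1/(1+r)^1 + D_2/(1+r)^2 + TV/(1+r)^2
    = 180357.54190 + 193624.06500 + 6977143.03190 = 7351124.63880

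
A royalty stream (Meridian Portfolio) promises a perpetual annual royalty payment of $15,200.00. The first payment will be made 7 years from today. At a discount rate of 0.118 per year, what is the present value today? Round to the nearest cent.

Value at end of year 6: C / r = $15,200.00 / 0.118 = $128,813.5593
Discount to today: PV = $128,813.5593 / (1 + 0.118)^6 = $128,813.5593 / 1.952769 = $65,964.57

$65964.57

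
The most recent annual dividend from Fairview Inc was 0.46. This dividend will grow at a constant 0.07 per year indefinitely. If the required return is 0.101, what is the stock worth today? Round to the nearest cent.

D₁ = D₀ × (1 + g) = 0.46 × 1.07 = 0.4922
Growing perpetuity: P = D₁ / (r − g) = 0.4922 / (0.101 − 0.07) = 15.88

15.88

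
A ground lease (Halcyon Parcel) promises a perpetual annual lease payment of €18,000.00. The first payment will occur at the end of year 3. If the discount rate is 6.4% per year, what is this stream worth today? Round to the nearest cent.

Value at end of year 2: C / r = €18,000.00 / 0.064 = €281,250.0000
Discount to today: PV = €281,250.0000 / (1 + 0.064)^2 = €281,250.0000 / 1.132096 = €248,433.00

€248433.00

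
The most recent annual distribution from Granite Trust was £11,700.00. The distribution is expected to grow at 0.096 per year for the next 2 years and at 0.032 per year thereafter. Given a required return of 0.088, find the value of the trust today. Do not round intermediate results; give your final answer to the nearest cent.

D_1 = 12823.20000
D_2 = 14054.22720
Terminal value at year 2: TV = D_2×(1+g_2)/(r−g_2) = 14503.96247/0.056 = 258999.32983
P_0 = D_1/(1+r)^1 + D_2/(1+r)^2 + TV/(1+r)^2
    = 11786.02941 + 11872.69139 + 218796.74138 = 242455.46218

£242455.46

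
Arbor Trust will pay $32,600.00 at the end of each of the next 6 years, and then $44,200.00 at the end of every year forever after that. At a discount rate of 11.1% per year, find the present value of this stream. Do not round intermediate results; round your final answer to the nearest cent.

PV of 6-year annuity: $32,600.00 × [1 − (1+0.111)^−6] / 0.111 = 137519.14212
Perpetuity value at year 6: $44,200.00 / 0.111 = 398198.19820
PV of perpetuity: 398198.19820 / (1+0.111)^6 = 211745.86441
Total PV = 137519.14212 + 211745.86441 = 349265.00653

$349265.01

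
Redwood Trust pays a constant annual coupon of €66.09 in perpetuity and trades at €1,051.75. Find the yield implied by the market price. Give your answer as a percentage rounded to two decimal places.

6.28%

P = C/r ⇒ r = C/P = €66.09/€1,051.75 = 0.062838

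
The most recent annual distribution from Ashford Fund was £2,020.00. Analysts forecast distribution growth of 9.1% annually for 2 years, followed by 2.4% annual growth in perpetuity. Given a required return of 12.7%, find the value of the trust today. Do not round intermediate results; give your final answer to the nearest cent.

D_1 = 2203.82000
D_2 = 2404.36762
Terminal value at year 2: TV = D_2×(1+g_2)/(r−g_2) = 2462.07244/0.103 = 23903.61595
P_0 = D_1/(1+r)^1 + D_2/(1+r)^2 + TV/(1+r)^2
    = 1955.47471 + 1893.01057 + 18819.83322 = 22668.31850

£22668.32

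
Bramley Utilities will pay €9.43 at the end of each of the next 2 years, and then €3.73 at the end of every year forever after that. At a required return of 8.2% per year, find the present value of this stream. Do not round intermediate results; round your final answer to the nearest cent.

PV of 2-year annuity: €9.43 × [1 − (1+0.082)^−2] / 0.082 = 16.77019
Perpetuity value at year 2: €3.73 / 0.082 = 45.48780
PV of perpetuity: 45.48780 / (1+0.082)^2 = 38.85442
Total PV = 16.77019 + 38.85442 = 55.62461

€55.62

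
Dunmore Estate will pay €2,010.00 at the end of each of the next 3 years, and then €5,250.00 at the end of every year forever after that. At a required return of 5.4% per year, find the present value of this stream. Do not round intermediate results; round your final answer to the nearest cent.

€88464.62

PV of 3-year annuity: €2,010.00 × [1 − (1+0.054)^−3] / 0.054 = 5432.95881
Perpetuity value at year 3: €5,250.00 / 0.054 = 97222.22222
PV of perpetuity: 97222.22222 / (1+0.054)^3 = 83031.65816
Total PV = 5432.95881 + 83031.65816 = 88464.61697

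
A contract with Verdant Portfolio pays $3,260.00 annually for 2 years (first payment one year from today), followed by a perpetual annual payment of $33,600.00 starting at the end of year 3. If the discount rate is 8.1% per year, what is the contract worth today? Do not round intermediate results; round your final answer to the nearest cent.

PV of 2-year annuity: $3,260.00 × [1 − (1+0.081)^−2] / 0.081 = 5805.48213
Perpetuity value at year 2: $33,600.00 / 0.081 = 414814.81481
PV of perpetuity: 414814.81481 / (1+0.081)^2 = 354979.17080
Total PV = 5805.48213 + 354979.17080 = 360784.65293

$360784.65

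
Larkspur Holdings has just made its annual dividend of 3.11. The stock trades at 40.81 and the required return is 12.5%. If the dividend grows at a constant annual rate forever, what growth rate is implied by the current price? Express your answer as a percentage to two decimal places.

4.53%

P = D₀(1+g)/(r−g) ⇒ P(r−g) = D₀(1+g) ⇒ g(P+D₀) = P·r − D₀
g = (P·r − D₀)/(P + D₀) = (40.81×0.125 − 3.11) / (40.81 + 3.11) = 0.045338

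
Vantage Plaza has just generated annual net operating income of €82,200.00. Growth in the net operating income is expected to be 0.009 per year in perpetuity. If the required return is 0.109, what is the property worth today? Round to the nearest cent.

€829398.00

D₁ = D₀ × (1 + g) = €82,200.00 × 1.009 = €82,939.8000
Growing perpetuity: P = D₁ / (r − g) = €82,939.8000 / (0.109 − 0.009) = €829,398.00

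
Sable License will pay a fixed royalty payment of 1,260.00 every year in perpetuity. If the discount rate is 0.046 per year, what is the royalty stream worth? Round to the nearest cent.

27391.30

Level perpetuity: PV = C / r = 1,260.00 / 0.046 = 27,391.30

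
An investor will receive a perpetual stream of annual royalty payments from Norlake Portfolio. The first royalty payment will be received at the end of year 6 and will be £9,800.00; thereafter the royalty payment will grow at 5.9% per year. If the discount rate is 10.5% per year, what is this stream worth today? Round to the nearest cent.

£129317.37

Value at end of year 5: C₁ / (r − g) = £9,800.00 / (0.105 − 0.059) = £213,043.4783
Discount to today: PV = £213,043.4783 / (1 + 0.105)^5 = £213,043.4783 / 1.647447 = £129,317.37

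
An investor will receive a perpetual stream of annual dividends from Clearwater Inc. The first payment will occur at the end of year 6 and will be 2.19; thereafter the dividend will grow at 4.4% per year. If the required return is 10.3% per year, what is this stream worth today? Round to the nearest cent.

22.74

Value at end of year 5: C₁ / (r − g) = 2.19 / (0.103 − 0.044) = 37.1186
Discount to today: PV = 37.1186 / (1 + 0.103)^5 = 37.1186 / 1.632592 = 22.74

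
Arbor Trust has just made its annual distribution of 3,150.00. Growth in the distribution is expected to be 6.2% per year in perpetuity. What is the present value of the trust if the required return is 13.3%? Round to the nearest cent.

47116.90

D₁ = D₀ × (1 + g) = 3,150.00 × 1.062 = 3,345.3000
Growing perpetuity: P = D₁ / (r − g) = 3,345.3000 / (0.133 − 0.062) = 47,116.90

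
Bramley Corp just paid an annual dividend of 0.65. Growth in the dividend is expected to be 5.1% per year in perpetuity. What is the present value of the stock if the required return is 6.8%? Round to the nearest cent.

40.19

D₁ = D₀ × (1 + g) = 0.65 × 1.051 = 0.6832
Growing perpetuity: P = D₁ / (r − g) = 0.6832 / (0.068 − 0.051) = 40.19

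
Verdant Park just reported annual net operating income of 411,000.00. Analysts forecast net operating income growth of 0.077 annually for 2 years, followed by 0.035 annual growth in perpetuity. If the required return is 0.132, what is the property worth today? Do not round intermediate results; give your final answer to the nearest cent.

D_1 = 442647.00000
D_2 = 476730.81900
Terminal value at year 2: TV = D_2×(1+g_2)/(r−g_2) = 493416.39766/0.097 = 5086766.98624
P_0 = D_1/(1+r)^1 + D_2/(1+r)^2 + TV/(1+r)^2
    = 391030.91873 + 372032.06667 + 3969620.50519 = 4732683.49058

4732683.49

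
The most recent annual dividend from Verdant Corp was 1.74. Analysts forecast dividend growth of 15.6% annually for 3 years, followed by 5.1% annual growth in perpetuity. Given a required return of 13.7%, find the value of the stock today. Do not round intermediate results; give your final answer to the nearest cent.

D_1 = 2.01144
D_2 = 2.32522
D_3 = 2.68796
Terminal value at year 3: TV = D_3×(1+g_2)/(r−g_2) = 2.82505/0.086 = 32.84937
P_0 = D_1/(1+r)^1 + D_2/(1+r)^2 + D_3/(1+r)^3 + TV/(1+r)^3
    = 1.76908 + 1.79864 + 1.82870 + 22.34836 = 27.74477

27.74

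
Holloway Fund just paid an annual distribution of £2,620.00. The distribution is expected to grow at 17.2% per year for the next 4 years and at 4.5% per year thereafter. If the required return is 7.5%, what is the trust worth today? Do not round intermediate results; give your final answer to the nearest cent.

D_1 = 3070.64000
D_2 = 3598.79008
D_3 = 4217.78197
D_4 = 4943.24047
Terminal value at year 4: TV = D_4×(1+g_2)/(r−g_2) = 5165.68629/0.03 = 172189.54315
P_0 = D_1/(1+r)^1 + D_2/(1+r)^2 + D_3/(1+r)^3 + D_4/(1+r)^4 + TV/(1+r)^4
    = 2856.40930 + 3114.15042 + 3395.14818 + 3701.50109 + 128935.62113 = 142002.83012

£142002.83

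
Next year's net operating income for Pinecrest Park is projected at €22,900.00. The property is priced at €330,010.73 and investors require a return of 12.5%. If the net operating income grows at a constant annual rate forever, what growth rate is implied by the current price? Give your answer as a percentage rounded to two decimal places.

5.56%

P = D₁/(r−g) ⇒ g = r − D₁/P = 0.125 − €22,900.00/€330,010.73 = 0.055608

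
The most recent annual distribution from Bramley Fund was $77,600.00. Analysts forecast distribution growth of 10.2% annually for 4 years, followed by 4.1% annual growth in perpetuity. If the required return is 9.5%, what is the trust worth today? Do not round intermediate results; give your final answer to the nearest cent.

$1849969.22

D_1 = 85515.20000
D_2 = 94237.75040
D_3 = 103850.00094
D_4 = 114442.70104
Terminal value at year 4: TV = D_4×(1+g_2)/(r−g_2) = 119134.85178/0.054 = 2206200.95888
P_0 = D_1/(1+r)^1 + D_2/(1+r)^2 + D_3/(1+r)^3 + D_4/(1+r)^4 + TV/(1+r)^4
    = 78096.07306 + 78595.31736 + 79097.75318 + 79603.40092 + 1534576.67325 = 1849969.21777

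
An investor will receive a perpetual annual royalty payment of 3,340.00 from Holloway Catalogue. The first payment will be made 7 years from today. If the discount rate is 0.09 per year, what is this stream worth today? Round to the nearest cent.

22128.14

Value at end of year 6: C / r = 3,340.00 / 0.09 = 37,111.1111
Discount to today: PV = 37,111.1111 / (1 + 0.09)^6 = 37,111.1111 / 1.677100 = 22,128.14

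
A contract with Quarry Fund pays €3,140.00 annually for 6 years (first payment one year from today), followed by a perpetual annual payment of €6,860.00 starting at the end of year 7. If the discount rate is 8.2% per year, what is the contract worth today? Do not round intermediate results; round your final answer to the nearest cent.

€66565.27

PV of 6-year annuity: €3,140.00 × [1 − (1+0.082)^−6] / 0.082 = 14428.18889
Perpetuity value at year 6: €6,860.00 / 0.082 = 83658.53659
PV of perpetuity: 83658.53659 / (1+0.082)^6 = 52137.07932
Total PV = 14428.18889 + 52137.07932 = 66565.26822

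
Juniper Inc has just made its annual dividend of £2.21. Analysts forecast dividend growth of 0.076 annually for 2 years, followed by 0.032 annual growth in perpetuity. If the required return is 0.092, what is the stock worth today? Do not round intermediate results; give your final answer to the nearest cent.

D_1 = 2.37796
D_2 = 2.55868
Terminal value at year 2: TV = D_2×(1+g_2)/(r−g_2) = 2.64056/0.06 = 44.00938
P_0 = D_1/(1+r)^1 + D_2/(1+r)^2 + TV/(1+r)^2
    = 2.17762 + 2.14571 + 36.90626 = 41.22959

£41.23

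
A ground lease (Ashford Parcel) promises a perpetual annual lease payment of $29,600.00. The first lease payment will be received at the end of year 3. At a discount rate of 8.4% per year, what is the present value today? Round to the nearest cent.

Value at end of year 2: C / r = $29,600.00 / 0.084 = $352,380.9524
Discount to today: PV = $352,380.9524 / (1 + 0.084)^2 = $352,380.9524 / 1.175056 = $299,884.39

$299884.39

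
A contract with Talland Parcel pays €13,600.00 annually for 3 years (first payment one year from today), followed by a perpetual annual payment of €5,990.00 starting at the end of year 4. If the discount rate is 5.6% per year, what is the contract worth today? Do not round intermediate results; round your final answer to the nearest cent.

PV of 3-year annuity: €13,600.00 × [1 − (1+0.056)^−3] / 0.056 = 36623.68346
Perpetuity value at year 3: €5,990.00 / 0.056 = 106964.28571
PV of perpetuity: 106964.28571 / (1+0.056)^3 = 90833.70748
Total PV = 36623.68346 + 90833.70748 = 127457.39094

€127457.39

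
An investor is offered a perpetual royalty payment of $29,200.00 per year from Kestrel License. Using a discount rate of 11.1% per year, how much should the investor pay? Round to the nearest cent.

$263063.06

Level perpetuity: PV = C / r = $29,200.00 / 0.111 = $263,063.06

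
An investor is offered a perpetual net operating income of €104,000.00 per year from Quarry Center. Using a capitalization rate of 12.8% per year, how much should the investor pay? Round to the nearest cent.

€812500.00

Level perpetuity: PV = C / r = €104,000.00 / 0.128 = €812,500.00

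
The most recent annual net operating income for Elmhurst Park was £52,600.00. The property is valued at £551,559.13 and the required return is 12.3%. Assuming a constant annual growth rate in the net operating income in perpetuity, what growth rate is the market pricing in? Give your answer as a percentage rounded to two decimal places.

2.52%

P = D₀(1+g)/(r−g) ⇒ P(r−g) = D₀(1+g) ⇒ g(P+D₀) = P·r − D₀
g = (P·r − D₀)/(P + D₀) = (£551,559.13×0.123 − £52,600.00) / (£551,559.13 + £52,600.00) = 0.025228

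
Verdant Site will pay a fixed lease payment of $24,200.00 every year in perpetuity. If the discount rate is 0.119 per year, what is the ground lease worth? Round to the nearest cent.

$203361.34

Level perpetuity: PV = C / r = $24,200.00 / 0.119 = $203,361.34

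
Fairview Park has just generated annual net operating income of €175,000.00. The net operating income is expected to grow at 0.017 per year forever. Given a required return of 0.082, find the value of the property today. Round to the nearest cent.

D₁ = D₀ × (1 + g) = €175,000.00 × 1.017 = €177,975.0000
Growing perpetuity: P = D₁ / (r − g) = €177,975.0000 / (0.082 − 0.017) = €2,738,076.92

€2738076.92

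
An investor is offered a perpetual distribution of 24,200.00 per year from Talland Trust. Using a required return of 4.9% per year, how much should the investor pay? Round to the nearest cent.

493877.55

Level perpetuity: PV = C / r = 24,200.00 / 0.049 = 493,877.55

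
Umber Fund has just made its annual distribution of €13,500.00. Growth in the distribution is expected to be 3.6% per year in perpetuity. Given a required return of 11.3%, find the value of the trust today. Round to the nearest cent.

€181636.36

D₁ = D₀ × (1 + g) = €13,500.00 × 1.036 = €13,986.0000
Growing perpetuity: P = D₁ / (r − g) = €13,986.0000 / (0.113 − 0.036) = €181,636.36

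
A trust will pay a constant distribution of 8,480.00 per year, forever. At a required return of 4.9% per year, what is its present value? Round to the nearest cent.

Level perpetuity: PV = C / r = 8,480.00 / 0.049 = 173,061.22

173061.22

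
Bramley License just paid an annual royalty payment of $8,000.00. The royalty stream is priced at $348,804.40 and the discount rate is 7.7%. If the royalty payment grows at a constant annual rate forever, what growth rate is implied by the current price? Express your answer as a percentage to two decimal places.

P = D₀(1+g)/(r−g) ⇒ P(r−g) = D₀(1+g) ⇒ g(P+D₀) = P·r − D₀
g = (P·r − D₀)/(P + D₀) = ($348,804.40×0.077 − $8,000.00) / ($348,804.40 + $8,000.00) = 0.052852

5.29%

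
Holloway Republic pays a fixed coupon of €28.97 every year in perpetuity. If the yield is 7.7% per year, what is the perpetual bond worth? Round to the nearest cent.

€376.23

Level perpetuity: PV = C / r = €28.97 / 0.077 = €376.23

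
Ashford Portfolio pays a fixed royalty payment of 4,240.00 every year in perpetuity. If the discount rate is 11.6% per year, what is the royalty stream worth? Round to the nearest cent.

36551.72

Level perpetuity: PV = C / r = 4,240.00 / 0.116 = 36,551.72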